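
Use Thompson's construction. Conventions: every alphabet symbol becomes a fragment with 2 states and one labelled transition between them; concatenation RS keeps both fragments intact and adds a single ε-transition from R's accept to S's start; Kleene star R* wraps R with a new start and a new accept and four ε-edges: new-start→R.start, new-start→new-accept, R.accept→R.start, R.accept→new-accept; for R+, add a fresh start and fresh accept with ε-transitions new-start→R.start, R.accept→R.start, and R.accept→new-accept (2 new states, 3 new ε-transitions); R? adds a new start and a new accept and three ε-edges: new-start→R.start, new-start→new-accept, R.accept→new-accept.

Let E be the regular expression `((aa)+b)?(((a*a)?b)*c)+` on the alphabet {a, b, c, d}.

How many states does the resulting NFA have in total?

By structural recursion:
Each of the 7 symbol leaves contributes a 2-state fragment.
  aa : 4 states
  (aa)+ : 6 states
  (aa)+b : 8 states
  ((aa)+b)? : 10 states
  a* : 4 states
  a*a : 6 states
  (a*a)? : 8 states
  (a*a)?b : 10 states
  ((a*a)?b)* : 12 states
  ((a*a)?b)*c : 14 states
  (((a*a)?b)*c)+ : 16 states
  ((aa)+b)?(((a*a)?b)*c)+ : 26 states

26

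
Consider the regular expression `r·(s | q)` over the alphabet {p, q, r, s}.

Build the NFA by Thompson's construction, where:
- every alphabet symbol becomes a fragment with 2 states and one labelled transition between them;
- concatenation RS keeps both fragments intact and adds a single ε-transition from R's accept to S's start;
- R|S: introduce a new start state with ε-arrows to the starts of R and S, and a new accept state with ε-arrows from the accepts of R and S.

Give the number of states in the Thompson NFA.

By structural recursion:
Each of the 3 symbol leaves contributes a 2-state fragment.
  s | q = 6 states
  r·(s | q) = 8 states

8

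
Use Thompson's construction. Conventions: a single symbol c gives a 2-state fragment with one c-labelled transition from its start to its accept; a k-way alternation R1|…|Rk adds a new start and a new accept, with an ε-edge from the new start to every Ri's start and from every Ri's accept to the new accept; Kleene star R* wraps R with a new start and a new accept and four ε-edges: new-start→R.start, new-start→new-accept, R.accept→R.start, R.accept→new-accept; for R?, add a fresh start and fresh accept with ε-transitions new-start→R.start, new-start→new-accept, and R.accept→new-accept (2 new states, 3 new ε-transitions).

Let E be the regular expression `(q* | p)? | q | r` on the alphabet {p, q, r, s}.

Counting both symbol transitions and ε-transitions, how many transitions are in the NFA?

By structural recursion:
Each of the 4 symbol leaves contributes 1 transition (1 symbol, 0 ε).
  q* : 5 transitions (1 symbol, 4 ε)
  q* | p : 10 transitions (2 symbol, 8 ε)
  (q* | p)? : 13 transitions (2 symbol, 11 ε)
  (q* | p)? | q | r : 21 transitions (4 symbol, 17 ε)

21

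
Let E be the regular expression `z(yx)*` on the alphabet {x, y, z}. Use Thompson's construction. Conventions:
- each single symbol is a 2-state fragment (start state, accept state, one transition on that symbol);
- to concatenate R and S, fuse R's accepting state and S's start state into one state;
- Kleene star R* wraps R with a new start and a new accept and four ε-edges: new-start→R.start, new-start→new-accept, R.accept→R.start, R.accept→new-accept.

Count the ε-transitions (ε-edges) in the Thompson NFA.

Building bottom-up:
Each of the 3 symbol leaves contributes 0 ε-transitions.
  yx → 0 ε-transitions
  (yx)* → 4 ε-transitions
  z(yx)* → 4 ε-transitions

4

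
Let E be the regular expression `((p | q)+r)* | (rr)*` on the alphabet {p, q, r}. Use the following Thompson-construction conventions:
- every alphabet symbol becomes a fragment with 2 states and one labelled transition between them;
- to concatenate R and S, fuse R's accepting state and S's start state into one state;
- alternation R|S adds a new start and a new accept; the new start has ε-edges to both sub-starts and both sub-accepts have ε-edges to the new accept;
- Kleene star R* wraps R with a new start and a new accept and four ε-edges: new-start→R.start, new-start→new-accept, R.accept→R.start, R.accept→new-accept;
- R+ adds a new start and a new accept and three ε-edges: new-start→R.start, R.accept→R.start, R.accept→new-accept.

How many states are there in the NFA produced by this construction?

Recursing over subexpressions:
Each of the 5 symbol leaves contributes a 2-state fragment.
  p | q = 6 states
  (p | q)+ = 8 states
  (p | q)+r = 9 states
  ((p | q)+r)* = 11 states
  rr = 3 states
  (rr)* = 5 states
  ((p | q)+r)* | (rr)* = 18 states

18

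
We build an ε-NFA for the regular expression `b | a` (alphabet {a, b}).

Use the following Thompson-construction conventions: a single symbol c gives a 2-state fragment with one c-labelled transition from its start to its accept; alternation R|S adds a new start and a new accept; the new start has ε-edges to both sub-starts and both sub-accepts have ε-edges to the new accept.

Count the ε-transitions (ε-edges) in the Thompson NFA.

4

Recursing over subexpressions:
Each of the 2 symbol leaves contributes 0 ε-transitions.
  b | a — 4 ε-transitions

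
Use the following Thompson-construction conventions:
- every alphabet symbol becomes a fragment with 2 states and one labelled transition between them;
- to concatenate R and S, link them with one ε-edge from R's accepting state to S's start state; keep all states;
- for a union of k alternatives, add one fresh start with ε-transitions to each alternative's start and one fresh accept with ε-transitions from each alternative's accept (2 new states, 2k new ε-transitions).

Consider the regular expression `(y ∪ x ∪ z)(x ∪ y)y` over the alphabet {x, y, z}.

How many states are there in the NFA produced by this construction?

16

Recursing over subexpressions:
Each of the 6 symbol leaves contributes a 2-state fragment.
  y ∪ x ∪ z → 8 states
  x ∪ y → 6 states
  (y ∪ x ∪ z)(x ∪ y)y → 16 states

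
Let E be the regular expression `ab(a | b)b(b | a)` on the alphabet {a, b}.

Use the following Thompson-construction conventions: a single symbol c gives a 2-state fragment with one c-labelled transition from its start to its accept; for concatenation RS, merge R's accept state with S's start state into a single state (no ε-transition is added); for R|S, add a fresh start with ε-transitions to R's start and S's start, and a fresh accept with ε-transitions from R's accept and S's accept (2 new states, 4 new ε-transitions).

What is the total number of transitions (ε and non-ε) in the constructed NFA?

15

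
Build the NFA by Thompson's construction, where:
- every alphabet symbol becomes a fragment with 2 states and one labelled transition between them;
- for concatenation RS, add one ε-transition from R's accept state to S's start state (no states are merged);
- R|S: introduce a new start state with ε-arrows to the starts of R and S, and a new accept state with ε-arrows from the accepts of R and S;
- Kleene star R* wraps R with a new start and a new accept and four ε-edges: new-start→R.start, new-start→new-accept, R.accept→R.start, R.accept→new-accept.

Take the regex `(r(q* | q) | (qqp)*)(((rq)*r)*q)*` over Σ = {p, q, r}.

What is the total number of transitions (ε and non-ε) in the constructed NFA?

Bottom-up over the parse tree:
Each of the 10 symbol leaves contributes 1 transition (1 symbol, 0 ε).
  q* — 5 transitions (1 symbol, 4 ε)
  q* | q — 10 transitions (2 symbol, 8 ε)
  r(q* | q) — 12 transitions (3 symbol, 9 ε)
  qqp — 5 transitions (3 symbol, 2 ε)
  (qqp)* — 9 transitions (3 symbol, 6 ε)
  r(q* | q) | (qqp)* — 25 transitions (6 symbol, 19 ε)
  rq — 3 transitions (2 symbol, 1 ε)
  (rq)* — 7 transitions (2 symbol, 5 ε)
  (rq)*r — 9 transitions (3 symbol, 6 ε)
  ((rq)*r)* — 13 transitions (3 symbol, 10 ε)
  ((rq)*r)*q — 15 transitions (4 symbol, 11 ε)
  (((rq)*r)*q)* — 19 transitions (4 symbol, 15 ε)
  (r(q* | q) | (qqp)*)(((rq)*r)*q)* — 45 transitions (10 symbol, 35 ε)

45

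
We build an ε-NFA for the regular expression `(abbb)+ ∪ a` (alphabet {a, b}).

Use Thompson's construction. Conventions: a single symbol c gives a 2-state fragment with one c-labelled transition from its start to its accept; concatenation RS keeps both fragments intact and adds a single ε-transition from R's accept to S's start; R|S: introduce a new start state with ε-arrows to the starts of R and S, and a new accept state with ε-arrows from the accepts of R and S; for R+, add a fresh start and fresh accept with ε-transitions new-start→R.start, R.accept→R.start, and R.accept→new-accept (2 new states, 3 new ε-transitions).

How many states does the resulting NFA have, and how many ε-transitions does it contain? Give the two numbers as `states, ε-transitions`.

Per subexpression:
Each of the 5 symbol leaves contributes 2 states and 0 ε-transitions.
  abbb : 8 states, 3 ε-transitions
  (abbb)+ : 10 states, 6 ε-transitions
  (abbb)+ ∪ a : 14 states, 10 ε-transitions

14, 10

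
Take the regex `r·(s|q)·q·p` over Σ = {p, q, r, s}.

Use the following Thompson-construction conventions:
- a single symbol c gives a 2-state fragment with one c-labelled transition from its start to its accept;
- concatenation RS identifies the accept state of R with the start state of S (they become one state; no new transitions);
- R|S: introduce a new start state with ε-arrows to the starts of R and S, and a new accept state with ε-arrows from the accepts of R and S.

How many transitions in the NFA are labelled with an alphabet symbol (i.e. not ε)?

5

Bottom-up over the parse tree:
Each of the 5 symbol leaves contributes exactly 1 symbol transition.
  s|q = 2 symbol transitions
  r·(s|q)·q·p = 5 symbol transitions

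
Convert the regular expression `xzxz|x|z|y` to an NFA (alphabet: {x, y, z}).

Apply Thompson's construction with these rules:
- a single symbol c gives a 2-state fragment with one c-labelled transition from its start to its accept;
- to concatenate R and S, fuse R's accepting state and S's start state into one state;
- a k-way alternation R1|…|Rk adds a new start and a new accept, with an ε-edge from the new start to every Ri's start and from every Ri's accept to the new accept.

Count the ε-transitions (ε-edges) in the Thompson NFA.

8

Recursing over subexpressions:
Each of the 7 symbol leaves contributes 0 ε-transitions.
  xzxz → 0 ε-transitions
  xzxz|x|z|y → 8 ε-transitions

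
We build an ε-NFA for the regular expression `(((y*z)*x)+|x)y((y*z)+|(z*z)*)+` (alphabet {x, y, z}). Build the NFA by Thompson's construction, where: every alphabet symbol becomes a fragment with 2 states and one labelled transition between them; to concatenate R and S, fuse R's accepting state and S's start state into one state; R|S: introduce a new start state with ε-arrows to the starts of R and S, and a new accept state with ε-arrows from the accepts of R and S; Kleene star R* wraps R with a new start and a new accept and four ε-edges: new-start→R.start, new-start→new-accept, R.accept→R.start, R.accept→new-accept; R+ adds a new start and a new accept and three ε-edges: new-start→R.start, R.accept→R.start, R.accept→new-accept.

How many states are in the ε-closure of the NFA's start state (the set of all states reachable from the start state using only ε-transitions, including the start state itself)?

8

Let C(F) = |ε-closure(F.start)| within fragment F, and note whether F accepts ε. Symbol fragments have C = 1 and do not accept ε. Then:
  y* : new start has ε-edges to the inner start and to the new accept, so |ε-closure| = 2 + 1 = 3
  y*z : |ε-closure| = 3 + (1−1) = 3 (closure spills across the concat boundary because the left factor accepts ε)
  (y*z)* : the star's fresh start ε-reaches both the body's start and the fresh accept: |ε-closure| = 2 + 3 = 5
  (y*z)*x : the left operand accepts ε, so the closure extends into the next operand (the shared merged state is already counted); |ε-closure| = 5 + (1−1) = 5
  ((y*z)*x)+ : |ε-closure| = 1 + 5 = 6 (the body doesn't accept ε, so the new accept is not reached)
  ((y*z)*x)+|x : new start ε-reaches every alternative's start; none of them accept ε, so the new accept is not reached: |ε-closure| = 1 + 6 + 1 = 8
  y* : |ε-closure| = 1 (new start) + 1 (body) + 1 (new accept) = 3
  y*z : the left operand accepts ε, so the closure extends into the next operand (the shared merged state is already counted); |ε-closure| = 3 + (1−1) = 3
  (y*z)+ : new start ε-reaches only the body's start; the new accept needs a symbol first: |ε-closure| = 1 + 3 = 4
  z* : new start has ε-edges to the inner start and to the new accept, so |ε-closure| = 2 + 1 = 3
  z*z : |ε-closure| = 3 + (1−1) = 3 (closure spills across the concat boundary because the left factor accepts ε)
  (z*z)* : |ε-closure| = 1 (new start) + 3 (body) + 1 (new accept) = 5
  (y*z)+|(z*z)* : |ε-closure| = 1 (new start) + (4 + 5) + 1 (new accept, since some branch ε-reaches its own accept) = 11
  ((y*z)+|(z*z)*)+ : |ε-closure| = 1 + 11 + 1 (new accept, reached because the body accepts ε) = 13
  (((y*z)*x)+|x)y((y*z)+|(z*z)*)+ : |ε-closure| equals the left operand's closure size = 8 (its accept is not ε-reachable, so the closure stops there)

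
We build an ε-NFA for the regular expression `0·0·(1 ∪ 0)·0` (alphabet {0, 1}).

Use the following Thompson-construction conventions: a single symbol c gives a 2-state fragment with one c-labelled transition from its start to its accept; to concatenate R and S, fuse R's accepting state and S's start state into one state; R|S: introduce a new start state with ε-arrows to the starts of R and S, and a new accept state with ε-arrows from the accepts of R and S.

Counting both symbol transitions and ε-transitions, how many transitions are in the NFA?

9

By structural recursion:
Each of the 5 symbol leaves contributes 1 transition (1 symbol, 0 ε).
  1 ∪ 0 = 6 transitions (2 symbol, 4 ε)
  0·0·(1 ∪ 0)·0 = 9 transitions (5 symbol, 4 ε)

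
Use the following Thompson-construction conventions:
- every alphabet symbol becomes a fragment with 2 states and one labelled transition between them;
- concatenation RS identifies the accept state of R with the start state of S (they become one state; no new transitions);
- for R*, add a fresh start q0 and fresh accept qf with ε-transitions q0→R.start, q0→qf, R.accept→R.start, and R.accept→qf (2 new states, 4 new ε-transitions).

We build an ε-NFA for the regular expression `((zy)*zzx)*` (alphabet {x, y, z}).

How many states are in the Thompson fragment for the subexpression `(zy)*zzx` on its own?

Fragment for `(zy)*zzx`:
Each of the 5 symbol leaves contributes a 2-state fragment.
  zy — 3 states
  (zy)* — 5 states
  (zy)*zzx — 8 states

8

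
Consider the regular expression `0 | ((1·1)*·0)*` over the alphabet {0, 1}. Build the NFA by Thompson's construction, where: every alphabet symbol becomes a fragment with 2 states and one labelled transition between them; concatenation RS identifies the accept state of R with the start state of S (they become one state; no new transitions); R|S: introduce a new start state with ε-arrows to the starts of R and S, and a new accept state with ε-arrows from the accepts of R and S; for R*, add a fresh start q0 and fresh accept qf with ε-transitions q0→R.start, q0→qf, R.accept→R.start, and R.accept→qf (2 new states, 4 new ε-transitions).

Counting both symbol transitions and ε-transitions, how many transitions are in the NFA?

16

Recursing over subexpressions:
Each of the 4 symbol leaves contributes 1 transition (1 symbol, 0 ε).
  1·1 : 2 transitions (2 symbol, 0 ε)
  (1·1)* : 6 transitions (2 symbol, 4 ε)
  (1·1)*·0 : 7 transitions (3 symbol, 4 ε)
  ((1·1)*·0)* : 11 transitions (3 symbol, 8 ε)
  0 | ((1·1)*·0)* : 16 transitions (4 symbol, 12 ε)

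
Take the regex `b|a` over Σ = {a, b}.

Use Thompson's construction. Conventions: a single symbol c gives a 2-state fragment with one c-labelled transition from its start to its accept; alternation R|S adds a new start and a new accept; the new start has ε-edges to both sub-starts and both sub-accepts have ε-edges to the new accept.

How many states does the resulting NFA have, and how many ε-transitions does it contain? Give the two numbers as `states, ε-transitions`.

Recursing over subexpressions:
Each of the 2 symbol leaves contributes 2 states and 0 ε-transitions.
  b|a → 6 states, 4 ε-transitions

6, 4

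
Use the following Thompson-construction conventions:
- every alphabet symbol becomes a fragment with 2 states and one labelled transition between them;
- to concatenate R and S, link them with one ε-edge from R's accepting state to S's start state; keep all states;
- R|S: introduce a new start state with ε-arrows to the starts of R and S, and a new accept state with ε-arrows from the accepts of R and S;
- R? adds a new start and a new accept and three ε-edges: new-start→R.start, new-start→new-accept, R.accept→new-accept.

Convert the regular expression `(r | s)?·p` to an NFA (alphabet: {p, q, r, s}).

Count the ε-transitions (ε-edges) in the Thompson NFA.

8

Recursing over subexpressions:
Each of the 3 symbol leaves contributes 0 ε-transitions.
  r | s — 4 ε-transitions
  (r | s)? — 7 ε-transitions
  (r | s)?·p — 8 ε-transitions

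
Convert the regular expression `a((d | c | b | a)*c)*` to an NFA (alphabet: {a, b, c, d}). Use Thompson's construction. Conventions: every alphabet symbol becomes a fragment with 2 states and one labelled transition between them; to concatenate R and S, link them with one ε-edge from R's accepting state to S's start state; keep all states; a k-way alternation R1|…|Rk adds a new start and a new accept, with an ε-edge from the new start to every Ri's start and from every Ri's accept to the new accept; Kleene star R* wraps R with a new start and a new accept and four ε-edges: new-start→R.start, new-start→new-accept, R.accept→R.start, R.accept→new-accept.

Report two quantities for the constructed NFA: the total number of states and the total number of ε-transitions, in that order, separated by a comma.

18, 18

Building bottom-up:
Each of the 6 symbol leaves contributes 2 states and 0 ε-transitions.
  d | c | b | a = 10 states, 8 ε-transitions
  (d | c | b | a)* = 12 states, 12 ε-transitions
  (d | c | b | a)*c = 14 states, 13 ε-transitions
  ((d | c | b | a)*c)* = 16 states, 17 ε-transitions
  a((d | c | b | a)*c)* = 18 states, 18 ε-transitions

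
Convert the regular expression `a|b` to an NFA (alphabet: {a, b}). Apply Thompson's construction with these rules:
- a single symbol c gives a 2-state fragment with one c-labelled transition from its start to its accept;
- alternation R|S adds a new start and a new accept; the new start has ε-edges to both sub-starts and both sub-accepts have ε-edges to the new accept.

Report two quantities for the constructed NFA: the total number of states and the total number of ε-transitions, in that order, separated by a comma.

6, 4

Per subexpression:
Each of the 2 symbol leaves contributes 2 states and 0 ε-transitions.
  a|b — 6 states, 4 ε-transitions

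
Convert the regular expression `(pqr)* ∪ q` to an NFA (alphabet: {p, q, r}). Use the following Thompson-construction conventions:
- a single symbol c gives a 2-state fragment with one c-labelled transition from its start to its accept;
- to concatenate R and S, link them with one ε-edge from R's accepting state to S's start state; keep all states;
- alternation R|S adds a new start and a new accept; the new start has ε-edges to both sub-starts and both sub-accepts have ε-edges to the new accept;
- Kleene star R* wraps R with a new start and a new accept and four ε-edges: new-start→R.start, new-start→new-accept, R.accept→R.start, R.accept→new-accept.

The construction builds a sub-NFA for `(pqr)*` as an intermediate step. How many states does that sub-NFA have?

8

Fragment for `(pqr)*`:
Each of the 3 symbol leaves contributes a 2-state fragment.
  pqr = 6 states
  (pqr)* = 8 states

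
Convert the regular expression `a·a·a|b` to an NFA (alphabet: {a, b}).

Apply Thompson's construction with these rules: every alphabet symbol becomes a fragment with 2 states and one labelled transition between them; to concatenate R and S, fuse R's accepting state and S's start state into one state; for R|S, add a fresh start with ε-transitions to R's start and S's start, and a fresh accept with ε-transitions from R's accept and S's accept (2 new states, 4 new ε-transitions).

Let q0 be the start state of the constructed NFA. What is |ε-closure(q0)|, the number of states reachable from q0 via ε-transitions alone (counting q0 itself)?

Work bottom-up. For each fragment F, track |ε-closure(F.start)| and whether F's accept lies in that closure (i.e. whether F accepts ε). A single-symbol fragment has closure size 1 and does not accept ε.
  a·a·a → |ε-closure| equals the left operand's closure size = 1 (its accept is not ε-reachable, so the closure stops there)
  a·a·a|b → new start ε-reaches every alternative's start; none of them accept ε, so the new accept is not reached: |ε-closure| = 1 + 1 + 1 = 3

3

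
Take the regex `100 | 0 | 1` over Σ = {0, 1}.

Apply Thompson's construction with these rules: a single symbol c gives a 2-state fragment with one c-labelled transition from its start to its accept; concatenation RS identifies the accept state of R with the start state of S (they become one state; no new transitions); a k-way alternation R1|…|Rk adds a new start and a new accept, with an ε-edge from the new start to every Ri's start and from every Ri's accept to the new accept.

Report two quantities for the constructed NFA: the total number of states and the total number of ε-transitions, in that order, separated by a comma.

By structural recursion:
Each of the 5 symbol leaves contributes 2 states and 0 ε-transitions.
  100 : 4 states, 0 ε-transitions
  100 | 0 | 1 : 10 states, 6 ε-transitions

10, 6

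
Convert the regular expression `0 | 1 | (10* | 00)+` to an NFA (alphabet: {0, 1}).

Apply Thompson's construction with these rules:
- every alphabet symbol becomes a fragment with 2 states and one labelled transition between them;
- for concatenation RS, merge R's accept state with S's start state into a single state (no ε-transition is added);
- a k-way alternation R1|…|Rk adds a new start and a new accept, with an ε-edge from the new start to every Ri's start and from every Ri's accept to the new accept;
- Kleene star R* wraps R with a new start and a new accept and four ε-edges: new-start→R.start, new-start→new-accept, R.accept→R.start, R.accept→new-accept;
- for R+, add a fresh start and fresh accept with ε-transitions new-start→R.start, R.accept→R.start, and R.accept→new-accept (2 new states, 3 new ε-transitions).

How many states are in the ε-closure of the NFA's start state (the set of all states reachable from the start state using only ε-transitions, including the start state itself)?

Work bottom-up. For each fragment F, track |ε-closure(F.start)| and whether F's accept lies in that closure (i.e. whether F accepts ε). A single-symbol fragment has closure size 1 and does not accept ε.
  0* : the star's fresh start ε-reaches both the body's start and the fresh accept: |ε-closure| = 2 + 1 = 3
  10* : same as the first factor's closure: |ε-closure| = 1
  00 : |ε-closure| equals the left operand's closure size = 1 (its accept is not ε-reachable, so the closure stops there)
  10* | 00 : new start ε-reaches every alternative's start; none of them accept ε, so the new accept is not reached: |ε-closure| = 1 + 1 + 1 = 3
  (10* | 00)+ : new start ε-reaches only the body's start; the new accept needs a symbol first: |ε-closure| = 1 + 3 = 4
  0 | 1 | (10* | 00)+ : new start ε-reaches every alternative's start; none of them accept ε, so the new accept is not reached: |ε-closure| = 1 + 1 + 1 + 4 = 7

7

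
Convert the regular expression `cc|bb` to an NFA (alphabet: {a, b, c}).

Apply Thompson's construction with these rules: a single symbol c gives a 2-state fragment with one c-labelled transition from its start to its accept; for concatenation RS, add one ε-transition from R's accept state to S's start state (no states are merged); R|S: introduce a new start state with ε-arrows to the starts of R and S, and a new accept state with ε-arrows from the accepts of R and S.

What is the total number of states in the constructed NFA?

Bottom-up over the parse tree:
Each of the 4 symbol leaves contributes a 2-state fragment.
  cc : 4 states
  bb : 4 states
  cc|bb : 10 states

10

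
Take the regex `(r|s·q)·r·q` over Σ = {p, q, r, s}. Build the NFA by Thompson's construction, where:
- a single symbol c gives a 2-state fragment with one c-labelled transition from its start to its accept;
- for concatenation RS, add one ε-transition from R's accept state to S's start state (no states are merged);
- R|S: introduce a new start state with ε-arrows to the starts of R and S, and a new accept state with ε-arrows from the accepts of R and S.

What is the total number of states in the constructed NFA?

Recursing over subexpressions:
Each of the 5 symbol leaves contributes a 2-state fragment.
  s·q → 4 states
  r|s·q → 8 states
  (r|s·q)·r·q → 12 states

12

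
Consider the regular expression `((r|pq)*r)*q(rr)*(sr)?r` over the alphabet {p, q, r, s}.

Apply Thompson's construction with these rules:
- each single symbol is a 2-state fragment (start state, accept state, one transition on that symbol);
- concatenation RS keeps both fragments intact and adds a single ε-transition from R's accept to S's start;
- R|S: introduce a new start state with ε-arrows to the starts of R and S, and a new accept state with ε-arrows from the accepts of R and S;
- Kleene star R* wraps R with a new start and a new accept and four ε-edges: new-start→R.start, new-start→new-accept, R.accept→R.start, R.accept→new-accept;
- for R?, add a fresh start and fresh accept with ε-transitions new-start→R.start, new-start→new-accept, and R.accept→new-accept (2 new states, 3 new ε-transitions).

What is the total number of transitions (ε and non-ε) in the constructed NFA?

Recursing over subexpressions:
Each of the 10 symbol leaves contributes 1 transition (1 symbol, 0 ε).
  pq → 3 transitions (2 symbol, 1 ε)
  r|pq → 8 transitions (3 symbol, 5 ε)
  (r|pq)* → 12 transitions (3 symbol, 9 ε)
  (r|pq)*r → 14 transitions (4 symbol, 10 ε)
  ((r|pq)*r)* → 18 transitions (4 symbol, 14 ε)
  rr → 3 transitions (2 symbol, 1 ε)
  (rr)* → 7 transitions (2 symbol, 5 ε)
  sr → 3 transitions (2 symbol, 1 ε)
  (sr)? → 6 transitions (2 symbol, 4 ε)
  ((r|pq)*r)*q(rr)*(sr)?r → 37 transitions (10 symbol, 27 ε)

37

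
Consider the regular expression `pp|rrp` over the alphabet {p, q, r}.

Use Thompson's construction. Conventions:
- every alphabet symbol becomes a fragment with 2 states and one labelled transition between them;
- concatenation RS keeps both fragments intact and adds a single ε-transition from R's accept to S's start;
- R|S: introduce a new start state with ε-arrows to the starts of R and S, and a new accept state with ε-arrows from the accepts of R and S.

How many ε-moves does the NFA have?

7

Bottom-up over the parse tree:
Each of the 5 symbol leaves contributes 0 ε-transitions.
  pp : 1 ε-transition
  rrp : 2 ε-transitions
  pp|rrp : 7 ε-transitions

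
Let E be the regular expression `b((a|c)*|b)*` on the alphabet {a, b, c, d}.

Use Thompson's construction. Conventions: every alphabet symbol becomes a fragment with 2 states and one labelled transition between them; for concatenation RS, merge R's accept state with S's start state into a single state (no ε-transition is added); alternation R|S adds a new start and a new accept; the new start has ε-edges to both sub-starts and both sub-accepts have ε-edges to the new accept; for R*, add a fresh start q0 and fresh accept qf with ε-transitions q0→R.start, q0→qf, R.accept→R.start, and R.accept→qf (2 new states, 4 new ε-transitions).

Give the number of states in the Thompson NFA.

15

Building bottom-up:
Each of the 4 symbol leaves contributes a 2-state fragment.
  a|c : 6 states
  (a|c)* : 8 states
  (a|c)*|b : 12 states
  ((a|c)*|b)* : 14 states
  b((a|c)*|b)* : 15 states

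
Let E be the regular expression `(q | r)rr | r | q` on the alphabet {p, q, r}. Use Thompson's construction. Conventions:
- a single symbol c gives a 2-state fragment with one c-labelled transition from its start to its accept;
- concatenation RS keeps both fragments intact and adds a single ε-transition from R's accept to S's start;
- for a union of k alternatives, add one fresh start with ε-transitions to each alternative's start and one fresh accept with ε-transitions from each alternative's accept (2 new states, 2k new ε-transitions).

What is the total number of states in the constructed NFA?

16

Building bottom-up:
Each of the 6 symbol leaves contributes a 2-state fragment.
  q | r — 6 states
  (q | r)rr — 10 states
  (q | r)rr | r | q — 16 states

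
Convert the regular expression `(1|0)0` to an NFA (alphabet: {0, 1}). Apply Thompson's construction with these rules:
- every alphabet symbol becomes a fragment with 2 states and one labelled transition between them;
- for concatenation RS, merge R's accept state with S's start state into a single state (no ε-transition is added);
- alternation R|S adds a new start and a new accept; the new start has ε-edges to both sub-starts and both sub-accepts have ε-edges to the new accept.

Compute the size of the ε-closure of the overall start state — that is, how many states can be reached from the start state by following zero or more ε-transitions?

Work bottom-up. For each fragment F, track |ε-closure(F.start)| and whether F's accept lies in that closure (i.e. whether F accepts ε). A single-symbol fragment has closure size 1 and does not accept ε.
  1|0 — new start ε-reaches every alternative's start; none of them accept ε, so the new accept is not reached: |closure| = 1 + 1 + 1 = 3
  (1|0)0 — |closure| equals the left operand's closure size = 3 (its accept is not ε-reachable, so the closure stops there)

3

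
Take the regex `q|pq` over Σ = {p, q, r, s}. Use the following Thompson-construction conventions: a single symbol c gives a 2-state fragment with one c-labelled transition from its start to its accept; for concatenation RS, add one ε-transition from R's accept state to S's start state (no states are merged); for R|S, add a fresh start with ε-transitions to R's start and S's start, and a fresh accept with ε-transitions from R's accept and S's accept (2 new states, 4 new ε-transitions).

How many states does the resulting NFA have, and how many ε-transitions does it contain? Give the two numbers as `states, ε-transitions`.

By structural recursion:
Each of the 3 symbol leaves contributes 2 states and 0 ε-transitions.
  pq = 4 states, 1 ε-transition
  q|pq = 8 states, 5 ε-transitions

8, 5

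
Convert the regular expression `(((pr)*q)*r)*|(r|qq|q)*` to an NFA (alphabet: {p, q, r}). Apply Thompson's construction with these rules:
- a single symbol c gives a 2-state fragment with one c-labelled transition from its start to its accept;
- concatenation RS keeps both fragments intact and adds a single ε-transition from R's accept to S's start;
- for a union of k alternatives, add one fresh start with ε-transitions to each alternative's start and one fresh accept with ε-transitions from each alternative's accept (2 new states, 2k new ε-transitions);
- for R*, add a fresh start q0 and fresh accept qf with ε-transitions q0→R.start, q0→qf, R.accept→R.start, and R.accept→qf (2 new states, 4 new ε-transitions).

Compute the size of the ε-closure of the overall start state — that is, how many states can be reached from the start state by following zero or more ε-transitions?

Compute the ε-closure size of each fragment's start state recursively; a symbol fragment's start has no outgoing ε-edge, so its closure is just itself (size 1).
  pr → |closure| equals the left operand's closure size = 1 (its accept is not ε-reachable, so the closure stops there)
  (pr)* → |closure| = 1 (new start) + 1 (body) + 1 (new accept) = 3
  (pr)*q → |closure| = 3 + 1 = 4 (closure spills across the concat boundary because the left factor accepts ε)
  ((pr)*q)* → |closure| = 1 (new start) + 4 (body) + 1 (new accept) = 6
  ((pr)*q)*r → the left operand accepts ε, so the closure extends into the next operand (via the concat ε-link); |closure| = 6 + 1 = 7
  (((pr)*q)*r)* → the star's fresh start ε-reaches both the body's start and the fresh accept: |closure| = 2 + 7 = 9
  qq → same as the first factor's closure: |closure| = 1
  r|qq|q → new start ε-reaches every alternative's start; none of them accept ε, so the new accept is not reached: |closure| = 1 + 1 + 1 + 1 = 4
  (r|qq|q)* → new start has ε-edges to the inner start and to the new accept, so |closure| = 2 + 4 = 6
  (((pr)*q)*r)*|(r|qq|q)* → |closure| = 1 (new start) + (9 + 6) + 1 (new accept, since some branch ε-reaches its own accept) = 17

17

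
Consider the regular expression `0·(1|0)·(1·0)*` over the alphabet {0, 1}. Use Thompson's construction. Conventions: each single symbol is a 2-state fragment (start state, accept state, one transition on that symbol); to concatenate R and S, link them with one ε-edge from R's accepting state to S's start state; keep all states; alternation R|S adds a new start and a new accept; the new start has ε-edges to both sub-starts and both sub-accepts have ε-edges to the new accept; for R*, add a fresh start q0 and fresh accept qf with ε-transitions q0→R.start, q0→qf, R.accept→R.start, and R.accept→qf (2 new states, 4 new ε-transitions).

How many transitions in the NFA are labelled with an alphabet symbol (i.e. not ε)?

5

Per subexpression:
Each of the 5 symbol leaves contributes exactly 1 symbol transition.
  1|0 = 2 symbol transitions
  1·0 = 2 symbol transitions
  (1·0)* = 2 symbol transitions
  0·(1|0)·(1·0)* = 5 symbol transitions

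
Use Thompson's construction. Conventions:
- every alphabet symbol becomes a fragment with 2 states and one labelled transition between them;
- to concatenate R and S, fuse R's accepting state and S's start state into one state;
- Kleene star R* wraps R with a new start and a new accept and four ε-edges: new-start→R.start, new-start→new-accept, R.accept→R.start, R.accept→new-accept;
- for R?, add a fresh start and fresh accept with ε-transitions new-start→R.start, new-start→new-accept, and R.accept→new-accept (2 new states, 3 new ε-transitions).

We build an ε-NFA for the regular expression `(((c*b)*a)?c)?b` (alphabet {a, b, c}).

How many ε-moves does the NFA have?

14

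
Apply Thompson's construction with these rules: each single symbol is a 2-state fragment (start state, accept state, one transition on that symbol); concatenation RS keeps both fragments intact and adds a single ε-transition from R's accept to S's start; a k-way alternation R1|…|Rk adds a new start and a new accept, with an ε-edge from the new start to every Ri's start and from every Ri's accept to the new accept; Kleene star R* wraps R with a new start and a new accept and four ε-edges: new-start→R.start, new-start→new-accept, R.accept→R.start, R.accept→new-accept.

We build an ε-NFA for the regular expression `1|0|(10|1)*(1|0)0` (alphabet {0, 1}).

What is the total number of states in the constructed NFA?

24

By structural recursion:
Each of the 8 symbol leaves contributes a 2-state fragment.
  10 → 4 states
  10|1 → 8 states
  (10|1)* → 10 states
  1|0 → 6 states
  (10|1)*(1|0)0 → 18 states
  1|0|(10|1)*(1|0)0 → 24 states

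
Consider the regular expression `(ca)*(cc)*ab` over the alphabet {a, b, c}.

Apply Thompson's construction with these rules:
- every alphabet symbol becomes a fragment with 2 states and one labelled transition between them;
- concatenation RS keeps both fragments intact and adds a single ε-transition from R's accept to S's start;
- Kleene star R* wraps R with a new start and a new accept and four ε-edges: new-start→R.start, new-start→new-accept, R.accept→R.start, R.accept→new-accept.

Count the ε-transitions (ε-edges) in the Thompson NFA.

Recursing over subexpressions:
Each of the 6 symbol leaves contributes 0 ε-transitions.
  ca = 1 ε-transition
  (ca)* = 5 ε-transitions
  cc = 1 ε-transition
  (cc)* = 5 ε-transitions
  (ca)*(cc)*ab = 13 ε-transitions

13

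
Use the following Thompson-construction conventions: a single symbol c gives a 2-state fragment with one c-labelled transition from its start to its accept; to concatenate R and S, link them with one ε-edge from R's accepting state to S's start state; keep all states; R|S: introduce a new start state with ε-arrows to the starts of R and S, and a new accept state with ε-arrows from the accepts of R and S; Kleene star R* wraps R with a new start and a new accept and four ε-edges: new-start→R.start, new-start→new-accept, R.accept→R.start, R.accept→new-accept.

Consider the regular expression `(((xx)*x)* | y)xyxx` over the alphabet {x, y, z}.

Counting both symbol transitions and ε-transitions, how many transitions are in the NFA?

26

By structural recursion:
Each of the 8 symbol leaves contributes 1 transition (1 symbol, 0 ε).
  xx : 3 transitions (2 symbol, 1 ε)
  (xx)* : 7 transitions (2 symbol, 5 ε)
  (xx)*x : 9 transitions (3 symbol, 6 ε)
  ((xx)*x)* : 13 transitions (3 symbol, 10 ε)
  ((xx)*x)* | y : 18 transitions (4 symbol, 14 ε)
  (((xx)*x)* | y)xyxx : 26 transitions (8 symbol, 18 ε)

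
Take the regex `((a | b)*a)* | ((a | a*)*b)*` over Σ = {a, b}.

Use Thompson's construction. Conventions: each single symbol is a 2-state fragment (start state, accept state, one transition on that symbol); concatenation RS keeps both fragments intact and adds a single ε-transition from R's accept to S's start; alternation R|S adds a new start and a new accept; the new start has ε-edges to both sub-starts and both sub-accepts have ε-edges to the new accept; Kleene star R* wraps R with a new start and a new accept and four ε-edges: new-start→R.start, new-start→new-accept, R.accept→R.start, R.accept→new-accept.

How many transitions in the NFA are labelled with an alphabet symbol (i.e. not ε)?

6

Recursing over subexpressions:
Each of the 6 symbol leaves contributes exactly 1 symbol transition.
  a | b → 2 symbol transitions
  (a | b)* → 2 symbol transitions
  (a | b)*a → 3 symbol transitions
  ((a | b)*a)* → 3 symbol transitions
  a* → 1 symbol transition
  a | a* → 2 symbol transitions
  (a | a*)* → 2 symbol transitions
  (a | a*)*b → 3 symbol transitions
  ((a | a*)*b)* → 3 symbol transitions
  ((a | b)*a)* | ((a | a*)*b)* → 6 symbol transitions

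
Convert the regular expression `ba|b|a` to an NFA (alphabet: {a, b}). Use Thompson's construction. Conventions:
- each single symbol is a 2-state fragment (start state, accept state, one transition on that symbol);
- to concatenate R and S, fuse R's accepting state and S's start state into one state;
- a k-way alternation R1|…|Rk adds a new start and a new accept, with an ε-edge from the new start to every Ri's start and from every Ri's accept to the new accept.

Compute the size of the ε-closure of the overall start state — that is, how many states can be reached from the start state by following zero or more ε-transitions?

4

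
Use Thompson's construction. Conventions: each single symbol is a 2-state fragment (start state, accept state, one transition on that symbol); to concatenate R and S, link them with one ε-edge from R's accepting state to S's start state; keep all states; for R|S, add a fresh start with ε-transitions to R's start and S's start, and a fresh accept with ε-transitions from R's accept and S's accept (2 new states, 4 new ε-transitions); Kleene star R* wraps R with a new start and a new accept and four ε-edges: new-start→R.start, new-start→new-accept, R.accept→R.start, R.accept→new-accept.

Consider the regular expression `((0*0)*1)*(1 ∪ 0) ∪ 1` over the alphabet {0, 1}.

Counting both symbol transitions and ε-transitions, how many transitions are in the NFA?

Bottom-up over the parse tree:
Each of the 6 symbol leaves contributes 1 transition (1 symbol, 0 ε).
  0* = 5 transitions (1 symbol, 4 ε)
  0*0 = 7 transitions (2 symbol, 5 ε)
  (0*0)* = 11 transitions (2 symbol, 9 ε)
  (0*0)*1 = 13 transitions (3 symbol, 10 ε)
  ((0*0)*1)* = 17 transitions (3 symbol, 14 ε)
  1 ∪ 0 = 6 transitions (2 symbol, 4 ε)
  ((0*0)*1)*(1 ∪ 0) = 24 transitions (5 symbol, 19 ε)
  ((0*0)*1)*(1 ∪ 0) ∪ 1 = 29 transitions (6 symbol, 23 ε)

29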